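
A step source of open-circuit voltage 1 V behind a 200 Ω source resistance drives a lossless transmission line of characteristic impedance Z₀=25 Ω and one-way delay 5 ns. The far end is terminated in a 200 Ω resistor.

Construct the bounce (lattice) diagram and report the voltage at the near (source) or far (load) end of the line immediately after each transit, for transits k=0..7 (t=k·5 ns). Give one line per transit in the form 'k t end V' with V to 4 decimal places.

0 0 source 0.1111
1 5 load 0.1975
2 10 source 0.2647
3 15 load 0.3170
4 20 source 0.3577
5 25 load 0.3893
6 30 source 0.4139
7 35 load 0.4330

Γ_L=0.777778, Γ_S=0.777778; launch V₁=1·25/225=0.111111
k=0 src: V=0.1111
k=1 load: inc=0.111111, refl=0.111111·0.777778=0.0864; V=0.000000+0.111111+0.086420=0.1975
k=2 src: inc=0.086420, refl=0.086420·0.777778=0.0672; V=0.111111+0.086420+0.067215=0.2647
k=3 load: inc=0.067215, refl=0.067215·0.777778=0.0523; V=0.197531+0.067215+0.052279=0.3170
k=4 src: inc=0.052279, refl=0.052279·0.777778=0.0407; V=0.264746+0.052279+0.040661=0.3577
k=5 load: inc=0.040661, refl=0.040661·0.777778=0.0316; V=0.317025+0.040661+0.031625=0.3893
k=6 src: inc=0.031625, refl=0.031625·0.777778=0.0246; V=0.357686+0.031625+0.024597=0.4139
k=7 load: inc=0.024597, refl=0.024597·0.777778=0.0191; V=0.389311+0.024597+0.019131=0.4330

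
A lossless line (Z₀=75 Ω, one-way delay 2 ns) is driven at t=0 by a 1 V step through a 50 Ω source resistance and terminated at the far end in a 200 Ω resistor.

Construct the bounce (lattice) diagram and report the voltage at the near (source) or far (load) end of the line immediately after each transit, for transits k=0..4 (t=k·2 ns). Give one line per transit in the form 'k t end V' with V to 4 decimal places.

Γ_L=0.454545, Γ_S=-0.200000; launch V₁=1·75/125=0.600000
k=0 src: V=0.6000
k=1 load: inc=0.600000, refl=0.600000·0.454545=0.2727; V=0.000000+0.600000+0.272727=0.8727
k=2 src: inc=0.272727, refl=0.272727·-0.200000=-0.0545; V=0.600000+0.272727+-0.054545=0.8182
k=3 load: inc=-0.054545, refl=-0.054545·0.454545=-0.0248; V=0.872727+-0.054545+-0.024793=0.7934
k=4 src: inc=-0.024793, refl=-0.024793·-0.200000=0.0050; V=0.818182+-0.024793+0.004959=0.7983

0 0 source 0.6000
1 2 load 0.8727
2 4 source 0.8182
3 6 load 0.7934
4 8 source 0.7983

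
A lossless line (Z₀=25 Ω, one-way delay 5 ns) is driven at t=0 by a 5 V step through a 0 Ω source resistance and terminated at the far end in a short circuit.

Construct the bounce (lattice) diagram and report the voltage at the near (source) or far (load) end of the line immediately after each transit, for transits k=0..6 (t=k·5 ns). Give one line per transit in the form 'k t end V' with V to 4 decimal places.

0 0 source 5.0000
1 5 load 0.0000
2 10 source 5.0000
3 15 load 0.0000
4 20 source 5.0000
5 25 load 0.0000
6 30 source 5.0000

Γ_L=-1.000000, Γ_S=-1.000000; launch V₁=5·25/25=5.000000
k=0 src: V=5.0000
k=1 load: inc=5.000000, refl=5.000000·-1.000000=-5.0000; V=0.000000+5.000000+-5.000000=0.0000
k=2 src: inc=-5.000000, refl=-5.000000·-1.000000=5.0000; V=5.000000+-5.000000+5.000000=5.0000
k=3 load: inc=5.000000, refl=5.000000·-1.000000=-5.0000; V=0.000000+5.000000+-5.000000=0.0000
k=4 src: inc=-5.000000, refl=-5.000000·-1.000000=5.0000; V=5.000000+-5.000000+5.000000=5.0000
k=5 load: inc=5.000000, refl=5.000000·-1.000000=-5.0000; V=0.000000+5.000000+-5.000000=0.0000
k=6 src: inc=-5.000000, refl=-5.000000·-1.000000=5.0000; V=5.000000+-5.000000+5.000000=5.0000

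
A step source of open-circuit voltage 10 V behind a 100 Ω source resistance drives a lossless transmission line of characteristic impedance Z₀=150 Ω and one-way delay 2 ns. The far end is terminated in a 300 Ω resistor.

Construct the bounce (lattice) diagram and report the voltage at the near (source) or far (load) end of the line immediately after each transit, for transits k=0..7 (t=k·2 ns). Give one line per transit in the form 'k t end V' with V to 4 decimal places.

0 0 source 6.0000
1 2 load 8.0000
2 4 source 7.6000
3 6 load 7.4667
4 8 source 7.4933
5 10 load 7.5022
6 12 source 7.5004
7 14 load 7.4999

Γ_L=0.333333, Γ_S=-0.200000; launch V₁=10·150/250=6.000000
k=0 src: V=6.0000
k=1 load: inc=6.000000, refl=6.000000·0.333333=2.0000; V=0.000000+6.000000+2.000000=8.0000
k=2 src: inc=2.000000, refl=2.000000·-0.200000=-0.4000; V=6.000000+2.000000+-0.400000=7.6000
k=3 load: inc=-0.400000, refl=-0.400000·0.333333=-0.1333; V=8.000000+-0.400000+-0.133333=7.4667
k=4 src: inc=-0.133333, refl=-0.133333·-0.200000=0.0267; V=7.600000+-0.133333+0.026667=7.4933
k=5 load: inc=0.026667, refl=0.026667·0.333333=0.0089; V=7.466667+0.026667+0.008889=7.5022
k=6 src: inc=0.008889, refl=0.008889·-0.200000=-0.0018; V=7.493333+0.008889+-0.001778=7.5004
k=7 load: inc=-0.001778, refl=-0.001778·0.333333=-0.0006; V=7.502222+-0.001778+-0.000593=7.4999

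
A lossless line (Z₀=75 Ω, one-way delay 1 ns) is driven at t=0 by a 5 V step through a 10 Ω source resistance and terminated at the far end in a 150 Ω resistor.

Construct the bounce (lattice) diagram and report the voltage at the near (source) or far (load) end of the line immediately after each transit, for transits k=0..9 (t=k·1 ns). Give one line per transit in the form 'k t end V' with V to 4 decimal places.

Γ_L=0.333333, Γ_S=-0.764706; launch V₁=5·75/85=4.411765
k=0 src: V=4.4118
k=1 load: inc=4.411765, refl=4.411765·0.333333=1.4706; V=0.000000+4.411765+1.470588=5.8824
k=2 src: inc=1.470588, refl=1.470588·-0.764706=-1.1246; V=4.411765+1.470588+-1.124567=4.7578
k=3 load: inc=-1.124567, refl=-1.124567·0.333333=-0.3749; V=5.882353+-1.124567+-0.374856=4.3829
k=4 src: inc=-0.374856, refl=-0.374856·-0.764706=0.2867; V=4.757785+-0.374856+0.286654=4.6696
k=5 load: inc=0.286654, refl=0.286654·0.333333=0.0956; V=4.382930+0.286654+0.095551=4.7651
k=6 src: inc=0.095551, refl=0.095551·-0.764706=-0.0731; V=4.669584+0.095551+-0.073069=4.6921
k=7 load: inc=-0.073069, refl=-0.073069·0.333333=-0.0244; V=4.765136+-0.073069+-0.024356=4.6677
k=8 src: inc=-0.024356, refl=-0.024356·-0.764706=0.0186; V=4.692067+-0.024356+0.018625=4.6863
k=9 load: inc=0.018625, refl=0.018625·0.333333=0.0062; V=4.667711+0.018625+0.006208=4.6925

0 0 source 4.4118
1 1 load 5.8824
2 2 source 4.7578
3 3 load 4.3829
4 4 source 4.6696
5 5 load 4.7651
6 6 source 4.6921
7 7 load 4.6677
8 8 source 4.6863
9 9 load 4.6925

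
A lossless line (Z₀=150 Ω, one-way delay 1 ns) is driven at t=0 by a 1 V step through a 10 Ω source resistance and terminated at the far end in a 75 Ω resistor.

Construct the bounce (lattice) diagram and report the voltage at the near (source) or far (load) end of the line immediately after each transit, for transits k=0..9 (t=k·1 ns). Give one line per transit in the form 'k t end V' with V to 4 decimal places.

Γ_L=-0.333333, Γ_S=-0.875000; launch V₁=1·150/160=0.937500
k=0 src: V=0.9375
k=1 load: inc=0.937500, refl=0.937500·-0.333333=-0.3125; V=0.000000+0.937500+-0.312500=0.6250
k=2 src: inc=-0.312500, refl=-0.312500·-0.875000=0.2734; V=0.937500+-0.312500+0.273438=0.8984
k=3 load: inc=0.273438, refl=0.273438·-0.333333=-0.0911; V=0.625000+0.273438+-0.091146=0.8073
k=4 src: inc=-0.091146, refl=-0.091146·-0.875000=0.0798; V=0.898438+-0.091146+0.079753=0.8870
k=5 load: inc=0.079753, refl=0.079753·-0.333333=-0.0266; V=0.807292+0.079753+-0.026584=0.8605
k=6 src: inc=-0.026584, refl=-0.026584·-0.875000=0.0233; V=0.887044+-0.026584+0.023261=0.8837
k=7 load: inc=0.023261, refl=0.023261·-0.333333=-0.0078; V=0.860460+0.023261+-0.007754=0.8760
k=8 src: inc=-0.007754, refl=-0.007754·-0.875000=0.0068; V=0.883721+-0.007754+0.006785=0.8828
k=9 load: inc=0.006785, refl=0.006785·-0.333333=-0.0023; V=0.875968+0.006785+-0.002262=0.8805

0 0 source 0.9375
1 1 load 0.6250
2 2 source 0.8984
3 3 load 0.8073
4 4 source 0.8870
5 5 load 0.8605
6 6 source 0.8837
7 7 load 0.8760
8 8 source 0.8828
9 9 load 0.8805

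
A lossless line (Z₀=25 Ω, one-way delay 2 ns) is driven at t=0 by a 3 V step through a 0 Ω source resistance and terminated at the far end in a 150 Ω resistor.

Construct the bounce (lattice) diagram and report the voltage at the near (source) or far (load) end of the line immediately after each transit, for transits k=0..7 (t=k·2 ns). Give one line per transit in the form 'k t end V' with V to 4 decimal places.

Γ_L=0.714286, Γ_S=-1.000000; launch V₁=3·25/25=3.000000
k=0 src: V=3.0000
k=1 load: inc=3.000000, refl=3.000000·0.714286=2.1429; V=0.000000+3.000000+2.142857=5.1429
k=2 src: inc=2.142857, refl=2.142857·-1.000000=-2.1429; V=3.000000+2.142857+-2.142857=3.0000
k=3 load: inc=-2.142857, refl=-2.142857·0.714286=-1.5306; V=5.142857+-2.142857+-1.530612=1.4694
k=4 src: inc=-1.530612, refl=-1.530612·-1.000000=1.5306; V=3.000000+-1.530612+1.530612=3.0000
k=5 load: inc=1.530612, refl=1.530612·0.714286=1.0933; V=1.469388+1.530612+1.093294=4.0933
k=6 src: inc=1.093294, refl=1.093294·-1.000000=-1.0933; V=3.000000+1.093294+-1.093294=3.0000
k=7 load: inc=-1.093294, refl=-1.093294·0.714286=-0.7809; V=4.093294+-1.093294+-0.780925=2.2191

0 0 source 3.0000
1 2 load 5.1429
2 4 source 3.0000
3 6 load 1.4694
4 8 source 3.0000
5 10 load 4.0933
6 12 source 3.0000
7 14 load 2.2191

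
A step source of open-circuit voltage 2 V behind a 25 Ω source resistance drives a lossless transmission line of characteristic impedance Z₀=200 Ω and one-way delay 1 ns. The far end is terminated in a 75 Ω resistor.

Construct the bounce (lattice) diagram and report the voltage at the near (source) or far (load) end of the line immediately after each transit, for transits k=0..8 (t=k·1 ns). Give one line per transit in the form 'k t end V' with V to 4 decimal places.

0 0 source 1.7778
1 1 load 0.9697
2 2 source 1.5982
3 3 load 1.3125
4 4 source 1.5347
5 5 load 1.4337
6 6 source 1.5123
7 7 load 1.4766
8 8 source 1.5043

Γ_L=-0.454545, Γ_S=-0.777778; launch V₁=2·200/225=1.777778
k=0 src: V=1.7778
k=1 load: inc=1.777778, refl=1.777778·-0.454545=-0.8081; V=0.000000+1.777778+-0.808081=0.9697
k=2 src: inc=-0.808081, refl=-0.808081·-0.777778=0.6285; V=1.777778+-0.808081+0.628507=1.5982
k=3 load: inc=0.628507, refl=0.628507·-0.454545=-0.2857; V=0.969697+0.628507+-0.285685=1.3125
k=4 src: inc=-0.285685, refl=-0.285685·-0.777778=0.2222; V=1.598204+-0.285685+0.222200=1.5347
k=5 load: inc=0.222200, refl=0.222200·-0.454545=-0.1010; V=1.312519+0.222200+-0.101000=1.4337
k=6 src: inc=-0.101000, refl=-0.101000·-0.777778=0.0786; V=1.534719+-0.101000+0.078555=1.5123
k=7 load: inc=0.078555, refl=0.078555·-0.454545=-0.0357; V=1.433719+0.078555+-0.035707=1.4766
k=8 src: inc=-0.035707, refl=-0.035707·-0.777778=0.0278; V=1.512274+-0.035707+0.027772=1.5043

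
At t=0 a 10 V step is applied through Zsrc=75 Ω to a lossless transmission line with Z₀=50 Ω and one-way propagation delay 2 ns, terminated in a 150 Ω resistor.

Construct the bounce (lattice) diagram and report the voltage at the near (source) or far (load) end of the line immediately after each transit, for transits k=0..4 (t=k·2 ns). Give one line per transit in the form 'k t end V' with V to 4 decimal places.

0 0 source 4.0000
1 2 load 6.0000
2 4 source 6.4000
3 6 load 6.6000
4 8 source 6.6400

Γ_L=0.500000, Γ_S=0.200000; launch V₁=10·50/125=4.000000
k=0 src: V=4.0000
k=1 load: inc=4.000000, refl=4.000000·0.500000=2.0000; V=0.000000+4.000000+2.000000=6.0000
k=2 src: inc=2.000000, refl=2.000000·0.200000=0.4000; V=4.000000+2.000000+0.400000=6.4000
k=3 load: inc=0.400000, refl=0.400000·0.500000=0.2000; V=6.000000+0.400000+0.200000=6.6000
k=4 src: inc=0.200000, refl=0.200000·0.200000=0.0400; V=6.400000+0.200000+0.040000=6.6400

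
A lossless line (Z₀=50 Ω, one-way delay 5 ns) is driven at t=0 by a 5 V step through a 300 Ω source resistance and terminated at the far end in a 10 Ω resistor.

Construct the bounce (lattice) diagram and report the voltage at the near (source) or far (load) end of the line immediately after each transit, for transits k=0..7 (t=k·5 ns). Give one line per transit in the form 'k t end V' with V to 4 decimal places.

0 0 source 0.7143
1 5 load 0.2381
2 10 source -0.1020
3 15 load 0.1247
4 20 source 0.2867
5 25 load 0.1787
6 30 source 0.1016
7 35 load 0.1530

Γ_L=-0.666667, Γ_S=0.714286; launch V₁=5·50/350=0.714286
k=0 src: V=0.7143
k=1 load: inc=0.714286, refl=0.714286·-0.666667=-0.4762; V=0.000000+0.714286+-0.476190=0.2381
k=2 src: inc=-0.476190, refl=-0.476190·0.714286=-0.3401; V=0.714286+-0.476190+-0.340136=-0.1020
k=3 load: inc=-0.340136, refl=-0.340136·-0.666667=0.2268; V=0.238095+-0.340136+0.226757=0.1247
k=4 src: inc=0.226757, refl=0.226757·0.714286=0.1620; V=-0.102041+0.226757+0.161970=0.2867
k=5 load: inc=0.161970, refl=0.161970·-0.666667=-0.1080; V=0.124717+0.161970+-0.107980=0.1787
k=6 src: inc=-0.107980, refl=-0.107980·0.714286=-0.0771; V=0.286686+-0.107980+-0.077128=0.1016
k=7 load: inc=-0.077128, refl=-0.077128·-0.666667=0.0514; V=0.178706+-0.077128+0.051419=0.1530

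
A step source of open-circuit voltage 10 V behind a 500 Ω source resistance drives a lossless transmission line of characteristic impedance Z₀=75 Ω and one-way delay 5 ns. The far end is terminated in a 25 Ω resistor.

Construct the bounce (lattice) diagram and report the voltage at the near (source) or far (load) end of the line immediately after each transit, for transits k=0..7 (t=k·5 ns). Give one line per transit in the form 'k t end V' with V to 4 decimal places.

0 0 source 1.3043
1 5 load 0.6522
2 10 source 0.1701
3 15 load 0.4112
4 20 source 0.5893
5 25 load 0.5002
6 30 source 0.4344
7 35 load 0.4673

Γ_L=-0.500000, Γ_S=0.739130; launch V₁=10·75/575=1.304348
k=0 src: V=1.3043
k=1 load: inc=1.304348, refl=1.304348·-0.500000=-0.6522; V=0.000000+1.304348+-0.652174=0.6522
k=2 src: inc=-0.652174, refl=-0.652174·0.739130=-0.4820; V=1.304348+-0.652174+-0.482042=0.1701
k=3 load: inc=-0.482042, refl=-0.482042·-0.500000=0.2410; V=0.652174+-0.482042+0.241021=0.4112
k=4 src: inc=0.241021, refl=0.241021·0.739130=0.1781; V=0.170132+0.241021+0.178146=0.5893
k=5 load: inc=0.178146, refl=0.178146·-0.500000=-0.0891; V=0.411153+0.178146+-0.089073=0.5002
k=6 src: inc=-0.089073, refl=-0.089073·0.739130=-0.0658; V=0.589299+-0.089073+-0.065836=0.4344
k=7 load: inc=-0.065836, refl=-0.065836·-0.500000=0.0329; V=0.500226+-0.065836+0.032918=0.4673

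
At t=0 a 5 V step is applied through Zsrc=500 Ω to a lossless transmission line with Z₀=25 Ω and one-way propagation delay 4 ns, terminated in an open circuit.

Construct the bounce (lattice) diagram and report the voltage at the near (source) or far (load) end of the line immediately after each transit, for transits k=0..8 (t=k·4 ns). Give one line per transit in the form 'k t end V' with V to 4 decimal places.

Γ_L=1.000000, Γ_S=0.904762; launch V₁=5·25/525=0.238095
k=0 src: V=0.2381
k=1 load: inc=0.238095, refl=0.238095·1.000000=0.2381; V=0.000000+0.238095+0.238095=0.4762
k=2 src: inc=0.238095, refl=0.238095·0.904762=0.2154; V=0.238095+0.238095+0.215420=0.6916
k=3 load: inc=0.215420, refl=0.215420·1.000000=0.2154; V=0.476190+0.215420+0.215420=0.9070
k=4 src: inc=0.215420, refl=0.215420·0.904762=0.1949; V=0.691610+0.215420+0.194903=1.1019
k=5 load: inc=0.194903, refl=0.194903·1.000000=0.1949; V=0.907029+0.194903+0.194903=1.2968
k=6 src: inc=0.194903, refl=0.194903·0.904762=0.1763; V=1.101933+0.194903+0.176341=1.4732
k=7 load: inc=0.176341, refl=0.176341·1.000000=0.1763; V=1.296836+0.176341+0.176341=1.6495
k=8 src: inc=0.176341, refl=0.176341·0.904762=0.1595; V=1.473177+0.176341+0.159547=1.8091

0 0 source 0.2381
1 4 load 0.4762
2 8 source 0.6916
3 12 load 0.9070
4 16 source 1.1019
5 20 load 1.2968
6 24 source 1.4732
7 28 load 1.6495
8 32 source 1.8091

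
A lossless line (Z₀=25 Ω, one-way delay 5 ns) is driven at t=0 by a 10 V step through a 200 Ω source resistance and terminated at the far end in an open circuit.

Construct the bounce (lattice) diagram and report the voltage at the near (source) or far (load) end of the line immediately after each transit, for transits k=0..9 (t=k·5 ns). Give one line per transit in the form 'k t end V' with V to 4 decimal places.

0 0 source 1.1111
1 5 load 2.2222
2 10 source 3.0864
3 15 load 3.9506
4 20 source 4.6228
5 25 load 5.2949
6 30 source 5.8177
7 35 load 6.3405
8 40 source 6.7471
9 45 load 7.1537

Γ_L=1.000000, Γ_S=0.777778; launch V₁=10·25/225=1.111111
k=0 src: V=1.1111
k=1 load: inc=1.111111, refl=1.111111·1.000000=1.1111; V=0.000000+1.111111+1.111111=2.2222
k=2 src: inc=1.111111, refl=1.111111·0.777778=0.8642; V=1.111111+1.111111+0.864198=3.0864
k=3 load: inc=0.864198, refl=0.864198·1.000000=0.8642; V=2.222222+0.864198+0.864198=3.9506
k=4 src: inc=0.864198, refl=0.864198·0.777778=0.6722; V=3.086420+0.864198+0.672154=4.6228
k=5 load: inc=0.672154, refl=0.672154·1.000000=0.6722; V=3.950617+0.672154+0.672154=5.2949
k=6 src: inc=0.672154, refl=0.672154·0.777778=0.5228; V=4.622771+0.672154+0.522786=5.8177
k=7 load: inc=0.522786, refl=0.522786·1.000000=0.5228; V=5.294925+0.522786+0.522786=6.3405
k=8 src: inc=0.522786, refl=0.522786·0.777778=0.4066; V=5.817711+0.522786+0.406611=6.7471
k=9 load: inc=0.406611, refl=0.406611·1.000000=0.4066; V=6.340497+0.406611+0.406611=7.1537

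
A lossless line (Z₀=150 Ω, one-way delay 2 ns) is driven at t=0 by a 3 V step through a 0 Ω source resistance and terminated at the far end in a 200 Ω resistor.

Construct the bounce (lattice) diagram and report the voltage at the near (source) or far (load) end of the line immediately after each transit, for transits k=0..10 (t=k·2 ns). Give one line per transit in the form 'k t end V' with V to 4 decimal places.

0 0 source 3.0000
1 2 load 3.4286
2 4 source 3.0000
3 6 load 2.9388
4 8 source 3.0000
5 10 load 3.0087
6 12 source 3.0000
7 14 load 2.9988
8 16 source 3.0000
9 18 load 3.0002
10 20 source 3.0000

Γ_L=0.142857, Γ_S=-1.000000; launch V₁=3·150/150=3.000000
k=0 src: V=3.0000
k=1 load: inc=3.000000, refl=3.000000·0.142857=0.4286; V=0.000000+3.000000+0.428571=3.4286
k=2 src: inc=0.428571, refl=0.428571·-1.000000=-0.4286; V=3.000000+0.428571+-0.428571=3.0000
k=3 load: inc=-0.428571, refl=-0.428571·0.142857=-0.0612; V=3.428571+-0.428571+-0.061224=2.9388
k=4 src: inc=-0.061224, refl=-0.061224·-1.000000=0.0612; V=3.000000+-0.061224+0.061224=3.0000
k=5 load: inc=0.061224, refl=0.061224·0.142857=0.0087; V=2.938776+0.061224+0.008746=3.0087
k=6 src: inc=0.008746, refl=0.008746·-1.000000=-0.0087; V=3.000000+0.008746+-0.008746=3.0000
k=7 load: inc=-0.008746, refl=-0.008746·0.142857=-0.0012; V=3.008746+-0.008746+-0.001249=2.9988
k=8 src: inc=-0.001249, refl=-0.001249·-1.000000=0.0012; V=3.000000+-0.001249+0.001249=3.0000
k=9 load: inc=0.001249, refl=0.001249·0.142857=0.0002; V=2.998751+0.001249+0.000178=3.0002
k=10 src: inc=0.000178, refl=0.000178·-1.000000=-0.0002; V=3.000000+0.000178+-0.000178=3.0000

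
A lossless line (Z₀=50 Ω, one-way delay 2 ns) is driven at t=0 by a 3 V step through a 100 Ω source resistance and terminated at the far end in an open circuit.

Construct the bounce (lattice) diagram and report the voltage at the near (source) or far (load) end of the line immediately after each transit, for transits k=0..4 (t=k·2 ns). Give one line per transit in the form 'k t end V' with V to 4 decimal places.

0 0 source 1.0000
1 2 load 2.0000
2 4 source 2.3333
3 6 load 2.6667
4 8 source 2.7778

Γ_L=1.000000, Γ_S=0.333333; launch V₁=3·50/150=1.000000
k=0 src: V=1.0000
k=1 load: inc=1.000000, refl=1.000000·1.000000=1.0000; V=0.000000+1.000000+1.000000=2.0000
k=2 src: inc=1.000000, refl=1.000000·0.333333=0.3333; V=1.000000+1.000000+0.333333=2.3333
k=3 load: inc=0.333333, refl=0.333333·1.000000=0.3333; V=2.000000+0.333333+0.333333=2.6667
k=4 src: inc=0.333333, refl=0.333333·0.333333=0.1111; V=2.333333+0.333333+0.111111=2.7778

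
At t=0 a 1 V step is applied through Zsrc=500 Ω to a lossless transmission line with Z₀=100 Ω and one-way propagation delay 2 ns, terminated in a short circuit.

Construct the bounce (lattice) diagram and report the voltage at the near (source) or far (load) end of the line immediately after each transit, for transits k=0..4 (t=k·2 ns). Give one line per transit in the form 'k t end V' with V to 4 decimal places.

Γ_L=-1.000000, Γ_S=0.666667; launch V₁=1·100/600=0.166667
k=0 src: V=0.1667
k=1 load: inc=0.166667, refl=0.166667·-1.000000=-0.1667; V=0.000000+0.166667+-0.166667=0.0000
k=2 src: inc=-0.166667, refl=-0.166667·0.666667=-0.1111; V=0.166667+-0.166667+-0.111111=-0.1111
k=3 load: inc=-0.111111, refl=-0.111111·-1.000000=0.1111; V=0.000000+-0.111111+0.111111=0.0000
k=4 src: inc=0.111111, refl=0.111111·0.666667=0.0741; V=-0.111111+0.111111+0.074074=0.0741

0 0 source 0.1667
1 2 load 0.0000
2 4 source -0.1111
3 6 load 0.0000
4 8 source 0.0741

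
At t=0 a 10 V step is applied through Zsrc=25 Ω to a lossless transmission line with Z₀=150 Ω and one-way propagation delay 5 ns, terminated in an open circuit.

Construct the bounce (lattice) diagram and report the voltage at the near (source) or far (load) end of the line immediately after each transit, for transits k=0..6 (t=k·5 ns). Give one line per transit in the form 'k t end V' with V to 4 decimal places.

0 0 source 8.5714
1 5 load 17.1429
2 10 source 11.0204
3 15 load 4.8980
4 20 source 9.2711
5 25 load 13.6443
6 30 source 10.5206

Γ_L=1.000000, Γ_S=-0.714286; launch V₁=10·150/175=8.571429
k=0 src: V=8.5714
k=1 load: inc=8.571429, refl=8.571429·1.000000=8.5714; V=0.000000+8.571429+8.571429=17.1429
k=2 src: inc=8.571429, refl=8.571429·-0.714286=-6.1224; V=8.571429+8.571429+-6.122449=11.0204
k=3 load: inc=-6.122449, refl=-6.122449·1.000000=-6.1224; V=17.142857+-6.122449+-6.122449=4.8980
k=4 src: inc=-6.122449, refl=-6.122449·-0.714286=4.3732; V=11.020408+-6.122449+4.373178=9.2711
k=5 load: inc=4.373178, refl=4.373178·1.000000=4.3732; V=4.897959+4.373178+4.373178=13.6443
k=6 src: inc=4.373178, refl=4.373178·-0.714286=-3.1237; V=9.271137+4.373178+-3.123698=10.5206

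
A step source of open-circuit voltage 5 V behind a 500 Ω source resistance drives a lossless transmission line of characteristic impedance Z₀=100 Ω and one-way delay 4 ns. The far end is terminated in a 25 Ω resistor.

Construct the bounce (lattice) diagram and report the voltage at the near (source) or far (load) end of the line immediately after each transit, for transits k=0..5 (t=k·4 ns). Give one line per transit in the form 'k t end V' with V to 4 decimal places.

0 0 source 0.8333
1 4 load 0.3333
2 8 source 0.0000
3 12 load 0.2000
4 16 source 0.3333
5 20 load 0.2533

Γ_L=-0.600000, Γ_S=0.666667; launch V₁=5·100/600=0.833333
k=0 src: V=0.8333
k=1 load: inc=0.833333, refl=0.833333·-0.600000=-0.5000; V=0.000000+0.833333+-0.500000=0.3333
k=2 src: inc=-0.500000, refl=-0.500000·0.666667=-0.3333; V=0.833333+-0.500000+-0.333333=0.0000
k=3 load: inc=-0.333333, refl=-0.333333·-0.600000=0.2000; V=0.333333+-0.333333+0.200000=0.2000
k=4 src: inc=0.200000, refl=0.200000·0.666667=0.1333; V=0.000000+0.200000+0.133333=0.3333
k=5 load: inc=0.133333, refl=0.133333·-0.600000=-0.0800; V=0.200000+0.133333+-0.080000=0.2533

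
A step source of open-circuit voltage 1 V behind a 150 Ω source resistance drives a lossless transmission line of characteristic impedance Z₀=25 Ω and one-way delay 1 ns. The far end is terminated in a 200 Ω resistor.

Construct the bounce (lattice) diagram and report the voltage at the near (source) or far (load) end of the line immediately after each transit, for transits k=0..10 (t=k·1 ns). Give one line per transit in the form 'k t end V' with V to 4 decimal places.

0 0 source 0.1429
1 1 load 0.2540
2 2 source 0.3333
3 3 load 0.3951
4 4 source 0.4392
5 5 load 0.4734
6 6 source 0.4979
7 7 load 0.5170
8 8 source 0.5306
9 9 load 0.5412
10 10 source 0.5487

Γ_L=0.777778, Γ_S=0.714286; launch V₁=1·25/175=0.142857
k=0 src: V=0.1429
k=1 load: inc=0.142857, refl=0.142857·0.777778=0.1111; V=0.000000+0.142857+0.111111=0.2540
k=2 src: inc=0.111111, refl=0.111111·0.714286=0.0794; V=0.142857+0.111111+0.079365=0.3333
k=3 load: inc=0.079365, refl=0.079365·0.777778=0.0617; V=0.253968+0.079365+0.061728=0.3951
k=4 src: inc=0.061728, refl=0.061728·0.714286=0.0441; V=0.333333+0.061728+0.044092=0.4392
k=5 load: inc=0.044092, refl=0.044092·0.777778=0.0343; V=0.395062+0.044092+0.034294=0.4734
k=6 src: inc=0.034294, refl=0.034294·0.714286=0.0245; V=0.439153+0.034294+0.024495=0.4979
k=7 load: inc=0.024495, refl=0.024495·0.777778=0.0191; V=0.473447+0.024495+0.019052=0.5170
k=8 src: inc=0.019052, refl=0.019052·0.714286=0.0136; V=0.497942+0.019052+0.013609=0.5306
k=9 load: inc=0.013609, refl=0.013609·0.777778=0.0106; V=0.516994+0.013609+0.010584=0.5412
k=10 src: inc=0.010584, refl=0.010584·0.714286=0.0076; V=0.530603+0.010584+0.007560=0.5487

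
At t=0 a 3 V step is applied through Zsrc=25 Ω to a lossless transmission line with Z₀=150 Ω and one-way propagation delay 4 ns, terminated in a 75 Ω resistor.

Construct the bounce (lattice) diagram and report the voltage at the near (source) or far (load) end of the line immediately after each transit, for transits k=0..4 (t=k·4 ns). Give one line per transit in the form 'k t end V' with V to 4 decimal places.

Γ_L=-0.333333, Γ_S=-0.714286; launch V₁=3·150/175=2.571429
k=0 src: V=2.5714
k=1 load: inc=2.571429, refl=2.571429·-0.333333=-0.8571; V=0.000000+2.571429+-0.857143=1.7143
k=2 src: inc=-0.857143, refl=-0.857143·-0.714286=0.6122; V=2.571429+-0.857143+0.612245=2.3265
k=3 load: inc=0.612245, refl=0.612245·-0.333333=-0.2041; V=1.714286+0.612245+-0.204082=2.1224
k=4 src: inc=-0.204082, refl=-0.204082·-0.714286=0.1458; V=2.326531+-0.204082+0.145773=2.2682

0 0 source 2.5714
1 4 load 1.7143
2 8 source 2.3265
3 12 load 2.1224
4 16 source 2.2682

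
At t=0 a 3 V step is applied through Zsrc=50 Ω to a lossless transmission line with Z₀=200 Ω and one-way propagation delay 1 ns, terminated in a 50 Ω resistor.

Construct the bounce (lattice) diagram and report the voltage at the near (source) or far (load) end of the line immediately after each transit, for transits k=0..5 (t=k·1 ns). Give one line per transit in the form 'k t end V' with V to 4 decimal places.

0 0 source 2.4000
1 1 load 0.9600
2 2 source 1.8240
3 3 load 1.3056
4 4 source 1.6166
5 5 load 1.4300

Γ_L=-0.600000, Γ_S=-0.600000; launch V₁=3·200/250=2.400000
k=0 src: V=2.4000
k=1 load: inc=2.400000, refl=2.400000·-0.600000=-1.4400; V=0.000000+2.400000+-1.440000=0.9600
k=2 src: inc=-1.440000, refl=-1.440000·-0.600000=0.8640; V=2.400000+-1.440000+0.864000=1.8240
k=3 load: inc=0.864000, refl=0.864000·-0.600000=-0.5184; V=0.960000+0.864000+-0.518400=1.3056
k=4 src: inc=-0.518400, refl=-0.518400·-0.600000=0.3110; V=1.824000+-0.518400+0.311040=1.6166
k=5 load: inc=0.311040, refl=0.311040·-0.600000=-0.1866; V=1.305600+0.311040+-0.186624=1.4300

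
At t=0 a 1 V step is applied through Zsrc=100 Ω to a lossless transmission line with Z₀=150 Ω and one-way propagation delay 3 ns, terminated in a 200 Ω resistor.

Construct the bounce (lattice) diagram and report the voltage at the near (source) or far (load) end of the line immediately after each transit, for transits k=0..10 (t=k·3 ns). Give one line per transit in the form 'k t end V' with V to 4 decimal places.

Γ_L=0.142857, Γ_S=-0.200000; launch V₁=1·150/250=0.600000
k=0 src: V=0.6000
k=1 load: inc=0.600000, refl=0.600000·0.142857=0.0857; V=0.000000+0.600000+0.085714=0.6857
k=2 src: inc=0.085714, refl=0.085714·-0.200000=-0.0171; V=0.600000+0.085714+-0.017143=0.6686
k=3 load: inc=-0.017143, refl=-0.017143·0.142857=-0.0024; V=0.685714+-0.017143+-0.002449=0.6661
k=4 src: inc=-0.002449, refl=-0.002449·-0.200000=0.0005; V=0.668571+-0.002449+0.000490=0.6666
k=5 load: inc=0.000490, refl=0.000490·0.142857=0.0001; V=0.666122+0.000490+0.000070=0.6667
k=6 src: inc=0.000070, refl=0.000070·-0.200000=-0.0000; V=0.666612+0.000070+-0.000014=0.6667
k=7 load: inc=-0.000014, refl=-0.000014·0.142857=-0.0000; V=0.666682+-0.000014+-0.000002=0.6667
k=8 src: inc=-0.000002, refl=-0.000002·-0.200000=0.0000; V=0.666668+-0.000002+0.000000=0.6667
k=9 load: inc=0.000000, refl=0.000000·0.142857=0.0000; V=0.666666+0.000000+0.000000=0.6667
k=10 src: inc=0.000000, refl=0.000000·-0.200000=-0.0000; V=0.666667+0.000000+-0.000000=0.6667

0 0 source 0.6000
1 3 load 0.6857
2 6 source 0.6686
3 9 load 0.6661
4 12 source 0.6666
5 15 load 0.6667
6 18 source 0.6667
7 21 load 0.6667
8 24 source 0.6667
9 27 load 0.6667
10 30 source 0.6667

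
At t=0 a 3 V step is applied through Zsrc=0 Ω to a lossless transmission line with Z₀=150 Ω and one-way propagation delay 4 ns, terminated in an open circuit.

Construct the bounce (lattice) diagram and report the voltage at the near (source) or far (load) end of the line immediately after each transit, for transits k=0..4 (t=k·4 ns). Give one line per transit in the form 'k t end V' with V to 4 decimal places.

0 0 source 3.0000
1 4 load 6.0000
2 8 source 3.0000
3 12 load 0.0000
4 16 source 3.0000

Γ_L=1.000000, Γ_S=-1.000000; launch V₁=3·150/150=3.000000
k=0 src: V=3.0000
k=1 load: inc=3.000000, refl=3.000000·1.000000=3.0000; V=0.000000+3.000000+3.000000=6.0000
k=2 src: inc=3.000000, refl=3.000000·-1.000000=-3.0000; V=3.000000+3.000000+-3.000000=3.0000
k=3 load: inc=-3.000000, refl=-3.000000·1.000000=-3.0000; V=6.000000+-3.000000+-3.000000=0.0000
k=4 src: inc=-3.000000, refl=-3.000000·-1.000000=3.0000; V=3.000000+-3.000000+3.000000=3.0000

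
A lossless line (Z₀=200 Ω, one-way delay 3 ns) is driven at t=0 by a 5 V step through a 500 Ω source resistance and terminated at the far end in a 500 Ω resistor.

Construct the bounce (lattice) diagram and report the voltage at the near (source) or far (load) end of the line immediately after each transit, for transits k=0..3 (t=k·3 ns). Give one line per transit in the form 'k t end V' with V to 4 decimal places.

Γ_L=0.428571, Γ_S=0.428571; launch V₁=5·200/700=1.428571
k=0 src: V=1.4286
k=1 load: inc=1.428571, refl=1.428571·0.428571=0.6122; V=0.000000+1.428571+0.612245=2.0408
k=2 src: inc=0.612245, refl=0.612245·0.428571=0.2624; V=1.428571+0.612245+0.262391=2.3032
k=3 load: inc=0.262391, refl=0.262391·0.428571=0.1125; V=2.040816+0.262391+0.112453=2.4157

0 0 source 1.4286
1 3 load 2.0408
2 6 source 2.3032
3 9 load 2.4157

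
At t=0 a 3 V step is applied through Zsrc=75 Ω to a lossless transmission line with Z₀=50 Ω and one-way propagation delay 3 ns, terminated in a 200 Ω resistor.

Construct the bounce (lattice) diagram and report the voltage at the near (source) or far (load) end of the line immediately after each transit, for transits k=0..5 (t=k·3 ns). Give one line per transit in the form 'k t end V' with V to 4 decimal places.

Γ_L=0.600000, Γ_S=0.200000; launch V₁=3·50/125=1.200000
k=0 src: V=1.2000
k=1 load: inc=1.200000, refl=1.200000·0.600000=0.7200; V=0.000000+1.200000+0.720000=1.9200
k=2 src: inc=0.720000, refl=0.720000·0.200000=0.1440; V=1.200000+0.720000+0.144000=2.0640
k=3 load: inc=0.144000, refl=0.144000·0.600000=0.0864; V=1.920000+0.144000+0.086400=2.1504
k=4 src: inc=0.086400, refl=0.086400·0.200000=0.0173; V=2.064000+0.086400+0.017280=2.1677
k=5 load: inc=0.017280, refl=0.017280·0.600000=0.0104; V=2.150400+0.017280+0.010368=2.1780

0 0 source 1.2000
1 3 load 1.9200
2 6 source 2.0640
3 9 load 2.1504
4 12 source 2.1677
5 15 load 2.1780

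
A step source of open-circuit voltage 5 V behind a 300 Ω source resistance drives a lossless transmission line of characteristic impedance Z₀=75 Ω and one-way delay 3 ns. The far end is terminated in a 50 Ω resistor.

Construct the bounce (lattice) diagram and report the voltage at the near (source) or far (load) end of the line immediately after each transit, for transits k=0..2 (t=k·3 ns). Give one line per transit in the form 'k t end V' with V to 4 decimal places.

Γ_L=-0.200000, Γ_S=0.600000; launch V₁=5·75/375=1.000000
k=0 src: V=1.0000
k=1 load: inc=1.000000, refl=1.000000·-0.200000=-0.2000; V=0.000000+1.000000+-0.200000=0.8000
k=2 src: inc=-0.200000, refl=-0.200000·0.600000=-0.1200; V=1.000000+-0.200000+-0.120000=0.6800

0 0 source 1.0000
1 3 load 0.8000
2 6 source 0.6800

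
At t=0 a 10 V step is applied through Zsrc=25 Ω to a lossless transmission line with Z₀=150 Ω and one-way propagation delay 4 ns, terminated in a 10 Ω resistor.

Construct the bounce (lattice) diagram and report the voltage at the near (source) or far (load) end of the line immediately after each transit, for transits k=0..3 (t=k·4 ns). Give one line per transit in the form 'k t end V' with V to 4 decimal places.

Γ_L=-0.875000, Γ_S=-0.714286; launch V₁=10·150/175=8.571429
k=0 src: V=8.5714
k=1 load: inc=8.571429, refl=8.571429·-0.875000=-7.5000; V=0.000000+8.571429+-7.500000=1.0714
k=2 src: inc=-7.500000, refl=-7.500000·-0.714286=5.3571; V=8.571429+-7.500000+5.357143=6.4286
k=3 load: inc=5.357143, refl=5.357143·-0.875000=-4.6875; V=1.071429+5.357143+-4.687500=1.7411

0 0 source 8.5714
1 4 load 1.0714
2 8 source 6.4286
3 12 load 1.7411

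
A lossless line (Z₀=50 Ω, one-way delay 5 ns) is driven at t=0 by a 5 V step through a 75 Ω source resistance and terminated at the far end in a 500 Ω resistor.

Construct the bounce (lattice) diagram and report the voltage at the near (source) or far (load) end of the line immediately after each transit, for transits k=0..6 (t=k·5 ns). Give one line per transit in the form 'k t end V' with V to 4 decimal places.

0 0 source 2.0000
1 5 load 3.6364
2 10 source 3.9636
3 15 load 4.2314
4 20 source 4.2850
5 25 load 4.3288
6 30 source 4.3375

Γ_L=0.818182, Γ_S=0.200000; launch V₁=5·50/125=2.000000
k=0 src: V=2.0000
k=1 load: inc=2.000000, refl=2.000000·0.818182=1.6364; V=0.000000+2.000000+1.636364=3.6364
k=2 src: inc=1.636364, refl=1.636364·0.200000=0.3273; V=2.000000+1.636364+0.327273=3.9636
k=3 load: inc=0.327273, refl=0.327273·0.818182=0.2678; V=3.636364+0.327273+0.267769=4.2314
k=4 src: inc=0.267769, refl=0.267769·0.200000=0.0536; V=3.963636+0.267769+0.053554=4.2850
k=5 load: inc=0.053554, refl=0.053554·0.818182=0.0438; V=4.231405+0.053554+0.043817=4.3288
k=6 src: inc=0.043817, refl=0.043817·0.200000=0.0088; V=4.284959+0.043817+0.008763=4.3375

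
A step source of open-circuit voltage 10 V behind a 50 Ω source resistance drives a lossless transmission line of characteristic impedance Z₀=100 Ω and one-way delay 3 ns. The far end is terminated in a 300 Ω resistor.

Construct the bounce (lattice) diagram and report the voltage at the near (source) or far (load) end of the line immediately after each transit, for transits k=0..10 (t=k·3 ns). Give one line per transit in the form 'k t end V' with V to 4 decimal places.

0 0 source 6.6667
1 3 load 10.0000
2 6 source 8.8889
3 9 load 8.3333
4 12 source 8.5185
5 15 load 8.6111
6 18 source 8.5802
7 21 load 8.5648
8 24 source 8.5700
9 27 load 8.5725
10 30 source 8.5717

Γ_L=0.500000, Γ_S=-0.333333; launch V₁=10·100/150=6.666667
k=0 src: V=6.6667
k=1 load: inc=6.666667, refl=6.666667·0.500000=3.3333; V=0.000000+6.666667+3.333333=10.0000
k=2 src: inc=3.333333, refl=3.333333·-0.333333=-1.1111; V=6.666667+3.333333+-1.111111=8.8889
k=3 load: inc=-1.111111, refl=-1.111111·0.500000=-0.5556; V=10.000000+-1.111111+-0.555556=8.3333
k=4 src: inc=-0.555556, refl=-0.555556·-0.333333=0.1852; V=8.888889+-0.555556+0.185185=8.5185
k=5 load: inc=0.185185, refl=0.185185·0.500000=0.0926; V=8.333333+0.185185+0.092593=8.6111
k=6 src: inc=0.092593, refl=0.092593·-0.333333=-0.0309; V=8.518519+0.092593+-0.030864=8.5802
k=7 load: inc=-0.030864, refl=-0.030864·0.500000=-0.0154; V=8.611111+-0.030864+-0.015432=8.5648
k=8 src: inc=-0.015432, refl=-0.015432·-0.333333=0.0051; V=8.580247+-0.015432+0.005144=8.5700
k=9 load: inc=0.005144, refl=0.005144·0.500000=0.0026; V=8.564815+0.005144+0.002572=8.5725
k=10 src: inc=0.002572, refl=0.002572·-0.333333=-0.0009; V=8.569959+0.002572+-0.000857=8.5717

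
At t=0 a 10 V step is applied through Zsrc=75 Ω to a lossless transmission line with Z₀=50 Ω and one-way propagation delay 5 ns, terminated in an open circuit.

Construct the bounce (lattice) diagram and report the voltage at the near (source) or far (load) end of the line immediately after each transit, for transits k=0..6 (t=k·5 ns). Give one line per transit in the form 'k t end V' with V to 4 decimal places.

0 0 source 4.0000
1 5 load 8.0000
2 10 source 8.8000
3 15 load 9.6000
4 20 source 9.7600
5 25 load 9.9200
6 30 source 9.9520

Γ_L=1.000000, Γ_S=0.200000; launch V₁=10·50/125=4.000000
k=0 src: V=4.0000
k=1 load: inc=4.000000, refl=4.000000·1.000000=4.0000; V=0.000000+4.000000+4.000000=8.0000
k=2 src: inc=4.000000, refl=4.000000·0.200000=0.8000; V=4.000000+4.000000+0.800000=8.8000
k=3 load: inc=0.800000, refl=0.800000·1.000000=0.8000; V=8.000000+0.800000+0.800000=9.6000
k=4 src: inc=0.800000, refl=0.800000·0.200000=0.1600; V=8.800000+0.800000+0.160000=9.7600
k=5 load: inc=0.160000, refl=0.160000·1.000000=0.1600; V=9.600000+0.160000+0.160000=9.9200
k=6 src: inc=0.160000, refl=0.160000·0.200000=0.0320; V=9.760000+0.160000+0.032000=9.9520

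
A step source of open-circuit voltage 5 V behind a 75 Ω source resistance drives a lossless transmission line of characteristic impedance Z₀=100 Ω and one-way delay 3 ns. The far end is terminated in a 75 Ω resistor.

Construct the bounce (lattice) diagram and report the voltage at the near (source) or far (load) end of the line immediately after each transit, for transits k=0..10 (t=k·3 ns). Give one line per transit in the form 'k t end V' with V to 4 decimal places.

0 0 source 2.8571
1 3 load 2.4490
2 6 source 2.5073
3 9 load 2.4990
4 12 source 2.5001
5 15 load 2.5000
6 18 source 2.5000
7 21 load 2.5000
8 24 source 2.5000
9 27 load 2.5000
10 30 source 2.5000

Γ_L=-0.142857, Γ_S=-0.142857; launch V₁=5·100/175=2.857143
k=0 src: V=2.8571
k=1 load: inc=2.857143, refl=2.857143·-0.142857=-0.4082; V=0.000000+2.857143+-0.408163=2.4490
k=2 src: inc=-0.408163, refl=-0.408163·-0.142857=0.0583; V=2.857143+-0.408163+0.058309=2.5073
k=3 load: inc=0.058309, refl=0.058309·-0.142857=-0.0083; V=2.448980+0.058309+-0.008330=2.4990
k=4 src: inc=-0.008330, refl=-0.008330·-0.142857=0.0012; V=2.507289+-0.008330+0.001190=2.5001
k=5 load: inc=0.001190, refl=0.001190·-0.142857=-0.0002; V=2.498959+0.001190+-0.000170=2.5000
k=6 src: inc=-0.000170, refl=-0.000170·-0.142857=0.0000; V=2.500149+-0.000170+0.000024=2.5000
k=7 load: inc=0.000024, refl=0.000024·-0.142857=-0.0000; V=2.499979+0.000024+-0.000003=2.5000
k=8 src: inc=-0.000003, refl=-0.000003·-0.142857=0.0000; V=2.500003+-0.000003+0.000000=2.5000
k=9 load: inc=0.000000, refl=0.000000·-0.142857=-0.0000; V=2.500000+0.000000+-0.000000=2.5000
k=10 src: inc=-0.000000, refl=-0.000000·-0.142857=0.0000; V=2.500000+-0.000000+0.000000=2.5000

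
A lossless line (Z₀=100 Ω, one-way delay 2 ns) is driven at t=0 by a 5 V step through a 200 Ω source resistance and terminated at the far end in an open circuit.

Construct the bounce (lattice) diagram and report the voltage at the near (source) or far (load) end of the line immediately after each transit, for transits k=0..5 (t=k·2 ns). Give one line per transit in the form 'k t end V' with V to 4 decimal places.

0 0 source 1.6667
1 2 load 3.3333
2 4 source 3.8889
3 6 load 4.4444
4 8 source 4.6296
5 10 load 4.8148

Γ_L=1.000000, Γ_S=0.333333; launch V₁=5·100/300=1.666667
k=0 src: V=1.6667
k=1 load: inc=1.666667, refl=1.666667·1.000000=1.6667; V=0.000000+1.666667+1.666667=3.3333
k=2 src: inc=1.666667, refl=1.666667·0.333333=0.5556; V=1.666667+1.666667+0.555556=3.8889
k=3 load: inc=0.555556, refl=0.555556·1.000000=0.5556; V=3.333333+0.555556+0.555556=4.4444
k=4 src: inc=0.555556, refl=0.555556·0.333333=0.1852; V=3.888889+0.555556+0.185185=4.6296
k=5 load: inc=0.185185, refl=0.185185·1.000000=0.1852; V=4.444444+0.185185+0.185185=4.8148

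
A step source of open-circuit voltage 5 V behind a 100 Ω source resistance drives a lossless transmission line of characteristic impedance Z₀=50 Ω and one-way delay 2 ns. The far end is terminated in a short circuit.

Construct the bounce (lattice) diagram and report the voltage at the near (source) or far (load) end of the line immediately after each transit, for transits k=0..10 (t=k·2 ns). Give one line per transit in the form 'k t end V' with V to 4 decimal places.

0 0 source 1.6667
1 2 load 0.0000
2 4 source -0.5556
3 6 load 0.0000
4 8 source 0.1852
5 10 load 0.0000
6 12 source -0.0617
7 14 load 0.0000
8 16 source 0.0206
9 18 load 0.0000
10 20 source -0.0069

Γ_L=-1.000000, Γ_S=0.333333; launch V₁=5·50/150=1.666667
k=0 src: V=1.6667
k=1 load: inc=1.666667, refl=1.666667·-1.000000=-1.6667; V=0.000000+1.666667+-1.666667=0.0000
k=2 src: inc=-1.666667, refl=-1.666667·0.333333=-0.5556; V=1.666667+-1.666667+-0.555556=-0.5556
k=3 load: inc=-0.555556, refl=-0.555556·-1.000000=0.5556; V=0.000000+-0.555556+0.555556=0.0000
k=4 src: inc=0.555556, refl=0.555556·0.333333=0.1852; V=-0.555556+0.555556+0.185185=0.1852
k=5 load: inc=0.185185, refl=0.185185·-1.000000=-0.1852; V=0.000000+0.185185+-0.185185=0.0000
k=6 src: inc=-0.185185, refl=-0.185185·0.333333=-0.0617; V=0.185185+-0.185185+-0.061728=-0.0617
k=7 load: inc=-0.061728, refl=-0.061728·-1.000000=0.0617; V=0.000000+-0.061728+0.061728=0.0000
k=8 src: inc=0.061728, refl=0.061728·0.333333=0.0206; V=-0.061728+0.061728+0.020576=0.0206
k=9 load: inc=0.020576, refl=0.020576·-1.000000=-0.0206; V=0.000000+0.020576+-0.020576=0.0000
k=10 src: inc=-0.020576, refl=-0.020576·0.333333=-0.0069; V=0.020576+-0.020576+-0.006859=-0.0069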